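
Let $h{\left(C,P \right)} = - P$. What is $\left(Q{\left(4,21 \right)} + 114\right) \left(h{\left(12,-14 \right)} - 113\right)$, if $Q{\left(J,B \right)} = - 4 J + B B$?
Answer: $-53361$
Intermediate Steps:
$Q{\left(J,B \right)} = B^{2} - 4 J$ ($Q{\left(J,B \right)} = - 4 J + B^{2} = B^{2} - 4 J$)
$\left(Q{\left(4,21 \right)} + 114\right) \left(h{\left(12,-14 \right)} - 113\right) = \left(\left(21^{2} - 16\right) + 114\right) \left(\left(-1\right) \left(-14\right) - 113\right) = \left(\left(441 - 16\right) + 114\right) \left(14 - 113\right) = \left(425 + 114\right) \left(-99\right) = 539 \left(-99\right) = -53361$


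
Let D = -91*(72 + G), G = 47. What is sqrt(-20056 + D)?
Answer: I*sqrt(30885) ≈ 175.74*I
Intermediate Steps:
D = -10829 (D = -91*(72 + 47) = -91*119 = -10829)
sqrt(-20056 + D) = sqrt(-20056 - 10829) = sqrt(-30885) = I*sqrt(30885)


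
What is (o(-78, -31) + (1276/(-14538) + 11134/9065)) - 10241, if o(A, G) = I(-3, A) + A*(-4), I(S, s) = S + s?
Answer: -659518635274/65893485 ≈ -10009.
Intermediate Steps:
o(A, G) = -3 - 3*A (o(A, G) = (-3 + A) + A*(-4) = (-3 + A) - 4*A = -3 - 3*A)
(o(-78, -31) + (1276/(-14538) + 11134/9065)) - 10241 = ((-3 - 3*(-78)) + (1276/(-14538) + 11134/9065)) - 10241 = ((-3 + 234) + (1276*(-1/14538) + 11134*(1/9065))) - 10241 = (231 + (-638/7269 + 11134/9065)) - 10241 = (231 + 75149576/65893485) - 10241 = 15296544611/65893485 - 10241 = -659518635274/65893485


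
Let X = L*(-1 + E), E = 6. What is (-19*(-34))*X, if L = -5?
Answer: -16150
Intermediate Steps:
X = -25 (X = -5*(-1 + 6) = -5*5 = -25)
(-19*(-34))*X = -19*(-34)*(-25) = 646*(-25) = -16150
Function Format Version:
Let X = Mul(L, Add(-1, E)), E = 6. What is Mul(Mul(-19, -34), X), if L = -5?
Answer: -16150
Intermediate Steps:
X = -25 (X = Mul(-5, Add(-1, 6)) = Mul(-5, 5) = -25)
Mul(Mul(-19, -34), X) = Mul(Mul(-19, -34), -25) = Mul(646, -25) = -16150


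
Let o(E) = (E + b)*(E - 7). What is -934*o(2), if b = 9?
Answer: 51370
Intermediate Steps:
o(E) = (-7 + E)*(9 + E) (o(E) = (E + 9)*(E - 7) = (9 + E)*(-7 + E) = (-7 + E)*(9 + E))
-934*o(2) = -934*(-63 + 2² + 2*2) = -934*(-63 + 4 + 4) = -934*(-55) = 51370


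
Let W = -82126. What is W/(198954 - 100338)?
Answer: -41063/49308 ≈ -0.83279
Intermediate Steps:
W/(198954 - 100338) = -82126/(198954 - 100338) = -82126/98616 = -82126*1/98616 = -41063/49308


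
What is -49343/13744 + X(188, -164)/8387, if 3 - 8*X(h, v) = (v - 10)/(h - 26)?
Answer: -11173484027/3112315056 ≈ -3.5901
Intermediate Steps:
X(h, v) = 3/8 - (-10 + v)/(8*(-26 + h)) (X(h, v) = 3/8 - (v - 10)/(8*(h - 26)) = 3/8 - (-10 + v)/(8*(-26 + h)))
-49343/13744 + X(188, -164)/8387 = -49343/13744 + ((-68 - 1*(-164) + 3*188)/(8*(-26 + 188)))/8387 = -49343*1/13744 + ((1/8)*(-68 + 164 + 564)/162)*(1/8387) = -49343/13744 + ((1/8)*(1/162)*660)*(1/8387) = -49343/13744 + (55/108)*(1/8387) = -49343/13744 + 55/905796 = -11173484027/3112315056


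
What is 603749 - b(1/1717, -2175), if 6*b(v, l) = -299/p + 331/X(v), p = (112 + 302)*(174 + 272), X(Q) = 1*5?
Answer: 145404251957/240840 ≈ 6.0374e+5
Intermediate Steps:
X(Q) = 5
p = 184644 (p = 414*446 = 184644)
b(v, l) = 2657203/240840 (b(v, l) = (-299/184644 + 331/5)/6 = (-299*1/184644 + 331*(⅕))/6 = (-13/8028 + 331/5)/6 = (⅙)*(2657203/40140) = 2657203/240840)
603749 - b(1/1717, -2175) = 603749 - 1*2657203/240840 = 603749 - 2657203/240840 = 145404251957/240840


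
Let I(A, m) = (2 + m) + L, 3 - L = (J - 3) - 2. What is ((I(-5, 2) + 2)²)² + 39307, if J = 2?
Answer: 60043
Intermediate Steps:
L = 6 (L = 3 - ((2 - 3) - 2) = 3 - (-1 - 2) = 3 - 1*(-3) = 3 + 3 = 6)
I(A, m) = 8 + m (I(A, m) = (2 + m) + 6 = 8 + m)
((I(-5, 2) + 2)²)² + 39307 = (((8 + 2) + 2)²)² + 39307 = ((10 + 2)²)² + 39307 = (12²)² + 39307 = 144² + 39307 = 20736 + 39307 = 60043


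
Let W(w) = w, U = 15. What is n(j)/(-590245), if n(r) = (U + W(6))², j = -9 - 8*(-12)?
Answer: -441/590245 ≈ -0.00074715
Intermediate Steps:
j = 87 (j = -9 + 96 = 87)
n(r) = 441 (n(r) = (15 + 6)² = 21² = 441)
n(j)/(-590245) = 441/(-590245) = 441*(-1/590245) = -441/590245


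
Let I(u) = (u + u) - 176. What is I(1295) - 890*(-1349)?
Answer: 1203024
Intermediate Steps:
I(u) = -176 + 2*u (I(u) = 2*u - 176 = -176 + 2*u)
I(1295) - 890*(-1349) = (-176 + 2*1295) - 890*(-1349) = (-176 + 2590) + 1200610 = 2414 + 1200610 = 1203024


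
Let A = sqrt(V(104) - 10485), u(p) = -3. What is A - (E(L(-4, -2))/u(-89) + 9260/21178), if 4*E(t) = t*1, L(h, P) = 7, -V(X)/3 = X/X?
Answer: 18563/127068 + 2*I*sqrt(2622) ≈ 0.14609 + 102.41*I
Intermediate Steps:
V(X) = -3 (V(X) = -3*X/X = -3*1 = -3)
E(t) = t/4 (E(t) = (t*1)/4 = t/4)
A = 2*I*sqrt(2622) (A = sqrt(-3 - 10485) = sqrt(-10488) = 2*I*sqrt(2622) ≈ 102.41*I)
A - (E(L(-4, -2))/u(-89) + 9260/21178) = 2*I*sqrt(2622) - (((1/4)*7)/(-3) + 9260/21178) = 2*I*sqrt(2622) - ((7/4)*(-1/3) + 9260*(1/21178)) = 2*I*sqrt(2622) - (-7/12 + 4630/10589) = 2*I*sqrt(2622) - 1*(-18563/127068) = 2*I*sqrt(2622) + 18563/127068 = 18563/127068 + 2*I*sqrt(2622)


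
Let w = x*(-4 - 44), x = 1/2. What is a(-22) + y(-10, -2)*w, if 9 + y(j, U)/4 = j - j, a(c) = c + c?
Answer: 820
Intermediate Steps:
x = ½ ≈ 0.50000
w = -24 (w = (-4 - 44)/2 = (½)*(-48) = -24)
a(c) = 2*c
y(j, U) = -36 (y(j, U) = -36 + 4*(j - j) = -36 + 4*0 = -36 + 0 = -36)
a(-22) + y(-10, -2)*w = 2*(-22) - 36*(-24) = -44 + 864 = 820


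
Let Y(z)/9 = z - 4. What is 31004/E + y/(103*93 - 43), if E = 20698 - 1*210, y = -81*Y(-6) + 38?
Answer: 870684/381589 ≈ 2.2817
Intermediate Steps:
Y(z) = -36 + 9*z (Y(z) = 9*(z - 4) = 9*(-4 + z) = -36 + 9*z)
y = 7328 (y = -81*(-36 + 9*(-6)) + 38 = -81*(-36 - 54) + 38 = -81*(-90) + 38 = 7290 + 38 = 7328)
E = 20488 (E = 20698 - 210 = 20488)
31004/E + y/(103*93 - 43) = 31004/20488 + 7328/(103*93 - 43) = 31004*(1/20488) + 7328/(9579 - 43) = 7751/5122 + 7328/9536 = 7751/5122 + 7328*(1/9536) = 7751/5122 + 229/298 = 870684/381589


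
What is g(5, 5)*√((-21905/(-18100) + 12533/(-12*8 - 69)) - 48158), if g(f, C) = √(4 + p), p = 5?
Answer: I*√172078665630135/19910 ≈ 658.86*I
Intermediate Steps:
g(f, C) = 3 (g(f, C) = √(4 + 5) = √9 = 3)
g(5, 5)*√((-21905/(-18100) + 12533/(-12*8 - 69)) - 48158) = 3*√((-21905/(-18100) + 12533/(-12*8 - 69)) - 48158) = 3*√((-21905*(-1/18100) + 12533/(-96 - 69)) - 48158) = 3*√((4381/3620 + 12533/(-165)) - 48158) = 3*√((4381/3620 + 12533*(-1/165)) - 48158) = 3*√((4381/3620 - 12533/165) - 48158) = 3*√(-8929319/119460 - 48158) = 3*√(-5761883999/119460) = 3*(I*√172078665630135/59730) = I*√172078665630135/19910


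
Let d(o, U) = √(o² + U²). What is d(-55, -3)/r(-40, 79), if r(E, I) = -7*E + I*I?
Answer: √3034/6521 ≈ 0.0084468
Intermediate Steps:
d(o, U) = √(U² + o²)
r(E, I) = I² - 7*E (r(E, I) = -7*E + I² = I² - 7*E)
d(-55, -3)/r(-40, 79) = √((-3)² + (-55)²)/(79² - 7*(-40)) = √(9 + 3025)/(6241 + 280) = √3034/6521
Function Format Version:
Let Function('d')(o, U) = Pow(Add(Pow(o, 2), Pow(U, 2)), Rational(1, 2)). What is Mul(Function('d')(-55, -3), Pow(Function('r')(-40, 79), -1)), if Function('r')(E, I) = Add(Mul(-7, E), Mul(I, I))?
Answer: Mul(Rational(1, 6521), Pow(3034, Rational(1, 2))) ≈ 0.0084468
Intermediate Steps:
Function('d')(o, U) = Pow(Add(Pow(U, 2), Pow(o, 2)), Rational(1, 2))
Function('r')(E, I) = Add(Pow(I, 2), Mul(-7, E)) (Function('r')(E, I) = Add(Mul(-7, E), Pow(I, 2)) = Add(Pow(I, 2), Mul(-7, E)))
Mul(Function('d')(-55, -3), Pow(Function('r')(-40, 79), -1)) = Mul(Pow(Add(Pow(-3, 2), Pow(-55, 2)), Rational(1, 2)), Pow(Add(Pow(79, 2), Mul(-7, -40)), -1)) = Mul(Pow(Add(9, 3025), Rational(1, 2)), Pow(Add(6241, 280), -1)) = Mul(Pow(3034, Rational(1, 2)), Pow(6521, -1)) = Mul(Pow(3034, Rational(1, 2)), Rational(1, 6521)) = Mul(Rational(1, 6521), Pow(3034, Rational(1, 2)))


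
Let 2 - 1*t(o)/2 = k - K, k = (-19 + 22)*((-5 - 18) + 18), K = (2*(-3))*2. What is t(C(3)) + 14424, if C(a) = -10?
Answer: 14434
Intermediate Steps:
K = -12 (K = -6*2 = -12)
k = -15 (k = 3*(-23 + 18) = 3*(-5) = -15)
t(o) = 10 (t(o) = 4 - 2*(-15 - 1*(-12)) = 4 - 2*(-15 + 12) = 4 - 2*(-3) = 4 + 6 = 10)
t(C(3)) + 14424 = 10 + 14424 = 14434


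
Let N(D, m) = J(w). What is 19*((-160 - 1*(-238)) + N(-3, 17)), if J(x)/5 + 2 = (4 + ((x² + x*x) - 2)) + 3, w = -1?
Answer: 1957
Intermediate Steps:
J(x) = 15 + 10*x² (J(x) = -10 + 5*((4 + ((x² + x*x) - 2)) + 3) = -10 + 5*((4 + ((x² + x²) - 2)) + 3) = -10 + 5*((4 + (2*x² - 2)) + 3) = -10 + 5*((4 + (-2 + 2*x²)) + 3) = -10 + 5*((2 + 2*x²) + 3) = -10 + 5*(5 + 2*x²) = -10 + (25 + 10*x²) = 15 + 10*x²)
N(D, m) = 25 (N(D, m) = 15 + 10*(-1)² = 15 + 10*1 = 15 + 10 = 25)
19*((-160 - 1*(-238)) + N(-3, 17)) = 19*((-160 - 1*(-238)) + 25) = 19*((-160 + 238) + 25) = 19*(78 + 25) = 19*103 = 1957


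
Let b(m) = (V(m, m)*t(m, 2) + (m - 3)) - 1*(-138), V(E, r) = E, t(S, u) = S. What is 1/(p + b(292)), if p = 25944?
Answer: 1/111635 ≈ 8.9578e-6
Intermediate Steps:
b(m) = 135 + m + m² (b(m) = (m*m + (m - 3)) - 1*(-138) = (m² + (-3 + m)) + 138 = (-3 + m + m²) + 138 = 135 + m + m²)
1/(p + b(292)) = 1/(25944 + (135 + 292 + 292²)) = 1/(25944 + (135 + 292 + 85264)) = 1/(25944 + 85691) = 1/111635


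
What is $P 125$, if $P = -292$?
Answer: $-36500$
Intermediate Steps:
$P 125 = \left(-292\right) 125 = -36500$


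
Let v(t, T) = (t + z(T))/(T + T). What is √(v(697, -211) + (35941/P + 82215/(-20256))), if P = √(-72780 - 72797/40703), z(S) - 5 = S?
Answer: √(-130588629002068416822181198 - 303378070194353008448*I*√120580078787311)/5000593887256 ≈ 8.0032 - 8.3231*I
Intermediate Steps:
z(S) = 5 + S
v(t, T) = (5 + T + t)/(2*T) (v(t, T) = (t + (5 + T))/(T + T) = (5 + T + t)/((2*T)) = (5 + T + t)*(1/(2*T)) = (5 + T + t)/(2*T))
P = I*√120580078787311/40703 (P = √(-72780 - 72797*1/40703) = √(-72780 - 72797/40703) = √(-2962437137/40703) = I*√120580078787311/40703 ≈ 269.78*I)
√(v(697, -211) + (35941/P + 82215/(-20256))) = √((½)*(5 - 211 + 697)/(-211) + (35941/((I*√120580078787311/40703)) + 82215/(-20256))) = √((½)*(-1/211)*491 + (35941*(-I*√120580078787311/2962437137) + 82215*(-1/20256))) = √(-491/422 + (-35941*I*√120580078787311/2962437137 - 27405/6752)) = √(-491/422 + (-27405/6752 - 35941*I*√120580078787311/2962437137)) = √(-35261/6752 - 35941*I*√120580078787311/2962437137)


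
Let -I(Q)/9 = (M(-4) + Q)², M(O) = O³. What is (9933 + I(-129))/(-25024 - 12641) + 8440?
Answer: 106072636/12555 ≈ 8448.6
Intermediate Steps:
I(Q) = -9*(-64 + Q)² (I(Q) = -9*((-4)³ + Q)² = -9*(-64 + Q)²)
(9933 + I(-129))/(-25024 - 12641) + 8440 = (9933 - 9*(-64 - 129)²)/(-25024 - 12641) + 8440 = (9933 - 9*(-193)²)/(-37665) + 8440 = (9933 - 9*37249)*(-1/37665) + 8440 = (9933 - 335241)*(-1/37665) + 8440 = -325308*(-1/37665) + 8440 = 108436/12555 + 8440 = 106072636/12555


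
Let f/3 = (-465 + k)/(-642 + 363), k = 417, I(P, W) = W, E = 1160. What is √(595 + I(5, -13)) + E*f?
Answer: 18560/31 + √582 ≈ 622.83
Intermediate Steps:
f = 16/31 (f = 3*((-465 + 417)/(-642 + 363)) = 3*(-48/(-279)) = 3*(-48*(-1/279)) = 3*(16/93) = 16/31 ≈ 0.51613)
√(595 + I(5, -13)) + E*f = √(595 - 13) + 1160*(16/31) = √582 + 18560/31 = 18560/31 + √582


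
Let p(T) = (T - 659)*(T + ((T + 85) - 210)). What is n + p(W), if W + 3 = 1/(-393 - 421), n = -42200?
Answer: 7375320871/165649 ≈ 44524.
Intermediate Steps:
W = -2443/814 (W = -3 + 1/(-393 - 421) = -3 + 1/(-814) = -3 - 1/814 = -2443/814 ≈ -3.0012)
p(T) = (-659 + T)*(-125 + 2*T) (p(T) = (-659 + T)*(T + ((85 + T) - 210)) = (-659 + T)*(T + (-125 + T)) = (-659 + T)*(-125 + 2*T))
n + p(W) = -42200 + (82375 - 1443*(-2443/814) + 2*(-2443/814)**2) = -42200 + (82375 + 95277/22 + 2*(5968249/662596)) = -42200 + (82375 + 95277/22 + 5968249/331298) = -42200 + 14365708671/165649 = 7375320871/165649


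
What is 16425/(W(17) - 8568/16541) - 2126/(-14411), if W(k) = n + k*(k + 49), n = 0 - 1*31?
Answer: 33223646527/2184376147 ≈ 15.210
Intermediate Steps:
n = -31 (n = 0 - 31 = -31)
W(k) = -31 + k*(49 + k) (W(k) = -31 + k*(k + 49) = -31 + k*(49 + k))
16425/(W(17) - 8568/16541) - 2126/(-14411) = 16425/((-31 + 17² + 49*17) - 8568/16541) - 2126/(-14411) = 16425/((-31 + 289 + 833) - 8568/16541) - 2126*(-1/14411) = 16425/(1091 - 1*72/139) + 2126/14411 = 16425/(1091 - 72/139) + 2126/14411 = 16425/(151577/139) + 2126/14411 = 16425*(139/151577) + 2126/14411 = 2283075/151577 + 2126/14411 = 33223646527/2184376147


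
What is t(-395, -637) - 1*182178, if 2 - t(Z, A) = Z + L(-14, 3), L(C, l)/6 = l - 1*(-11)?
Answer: -181865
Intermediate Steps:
L(C, l) = 66 + 6*l (L(C, l) = 6*(l - 1*(-11)) = 6*(l + 11) = 6*(11 + l) = 66 + 6*l)
t(Z, A) = -82 - Z (t(Z, A) = 2 - (Z + (66 + 6*3)) = 2 - (Z + (66 + 18)) = 2 - (Z + 84) = 2 - (84 + Z) = 2 + (-84 - Z) = -82 - Z)
t(-395, -637) - 1*182178 = (-82 - 1*(-395)) - 1*182178 = (-82 + 395) - 182178 = 313 - 182178 = -181865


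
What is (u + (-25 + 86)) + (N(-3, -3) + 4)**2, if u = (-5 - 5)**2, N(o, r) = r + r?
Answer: 165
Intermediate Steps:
N(o, r) = 2*r
u = 100 (u = (-10)**2 = 100)
(u + (-25 + 86)) + (N(-3, -3) + 4)**2 = (100 + (-25 + 86)) + (2*(-3) + 4)**2 = (100 + 61) + (-6 + 4)**2 = 161 + (-2)**2 = 161 + 4 = 165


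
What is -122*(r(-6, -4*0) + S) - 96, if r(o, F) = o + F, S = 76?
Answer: -8636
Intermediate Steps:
r(o, F) = F + o
-122*(r(-6, -4*0) + S) - 96 = -122*((-4*0 - 6) + 76) - 96 = -122*((0 - 6) + 76) - 96 = -122*(-6 + 76) - 96 = -122*70 - 96 = -8540 - 96 = -8636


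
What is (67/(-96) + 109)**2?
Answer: 108097609/9216 ≈ 11729.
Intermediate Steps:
(67/(-96) + 109)**2 = (67*(-1/96) + 109)**2 = (-67/96 + 109)**2 = (10397/96)**2 = 108097609/9216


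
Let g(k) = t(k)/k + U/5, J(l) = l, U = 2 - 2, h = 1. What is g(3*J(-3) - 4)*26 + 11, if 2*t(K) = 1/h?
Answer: 10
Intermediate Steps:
U = 0
t(K) = ½ (t(K) = (½)/1 = (½)*1 = ½)
g(k) = 1/(2*k) (g(k) = 1/(2*k) + 0/5 = 1/(2*k) + 0*(⅕) = 1/(2*k) + 0 = 1/(2*k))
g(3*J(-3) - 4)*26 + 11 = (1/(2*(3*(-3) - 4)))*26 + 11 = (1/(2*(-9 - 4)))*26 + 11 = ((½)/(-13))*26 + 11 = ((½)*(-1/13))*26 + 11 = -1/26*26 + 11 = -1 + 11 = 10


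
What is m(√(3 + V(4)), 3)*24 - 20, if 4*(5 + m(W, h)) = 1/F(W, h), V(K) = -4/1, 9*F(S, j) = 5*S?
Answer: -140 - 54*I/5 ≈ -140.0 - 10.8*I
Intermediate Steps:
F(S, j) = 5*S/9 (F(S, j) = (5*S)/9 = 5*S/9)
V(K) = -4 (V(K) = -4*1 = -4)
m(W, h) = -5 + 9/(20*W) (m(W, h) = -5 + 1/(4*((5*W/9))) = -5 + (9/(5*W))/4 = -5 + 9/(20*W))
m(√(3 + V(4)), 3)*24 - 20 = (-5 + 9/(20*(√(3 - 4))))*24 - 20 = (-5 + 9/(20*(√(-1))))*24 - 20 = (-5 + 9/(20*I))*24 - 20 = (-5 + 9*(-I)/20)*24 - 20 = (-5 - 9*I/20)*24 - 20 = (-120 - 54*I/5) - 20 = -140 - 54*I/5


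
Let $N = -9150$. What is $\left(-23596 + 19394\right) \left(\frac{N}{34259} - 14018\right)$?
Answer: $\frac{2018018114024}{34259} \approx 5.8905 \cdot 10^{7}$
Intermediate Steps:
$\left(-23596 + 19394\right) \left(\frac{N}{34259} - 14018\right) = \left(-23596 + 19394\right) \left(- \frac{9150}{34259} - 14018\right) = - 4202 \left(\left(-9150\right) \frac{1}{34259} - 14018\right) = - 4202 \left(- \frac{9150}{34259} - 14018\right) = \left(-4202\right) \left(- \frac{480251812}{34259}\right) = \frac{2018018114024}{34259}$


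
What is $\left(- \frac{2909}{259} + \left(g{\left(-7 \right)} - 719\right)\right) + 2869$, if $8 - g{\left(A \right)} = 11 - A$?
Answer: $\frac{551351}{259} \approx 2128.8$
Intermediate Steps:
$g{\left(A \right)} = -3 + A$ ($g{\left(A \right)} = 8 - \left(11 - A\right) = 8 + \left(-11 + A\right) = -3 + A$)
$\left(- \frac{2909}{259} + \left(g{\left(-7 \right)} - 719\right)\right) + 2869 = \left(- \frac{2909}{259} - 729\right) + 2869 = - \frac{191720}{259} + 2869 = \frac{551351}{259}$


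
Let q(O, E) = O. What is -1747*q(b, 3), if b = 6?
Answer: -10482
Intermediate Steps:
-1747*q(b, 3) = -1747*6 = -10482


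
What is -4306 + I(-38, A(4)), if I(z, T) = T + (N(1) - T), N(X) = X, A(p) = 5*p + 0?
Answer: -4305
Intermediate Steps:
A(p) = 5*p
I(z, T) = 1 (I(z, T) = T + (1 - T) = 1)
-4306 + I(-38, A(4)) = -4306 + 1 = -4305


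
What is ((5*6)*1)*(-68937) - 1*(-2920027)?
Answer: 851917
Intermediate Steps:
((5*6)*1)*(-68937) - 1*(-2920027) = (30*1)*(-68937) + 2920027 = 30*(-68937) + 2920027 = -2068110 + 2920027 = 851917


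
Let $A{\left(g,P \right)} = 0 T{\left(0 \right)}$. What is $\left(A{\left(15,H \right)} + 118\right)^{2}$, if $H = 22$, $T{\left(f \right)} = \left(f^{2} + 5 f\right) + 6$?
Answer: $13924$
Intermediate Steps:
$T{\left(f \right)} = 6 + f^{2} + 5 f$
$A{\left(g,P \right)} = 0$ ($A{\left(g,P \right)} = 0 \left(6 + 0^{2} + 5 \cdot 0\right) = 0 \left(6 + 0 + 0\right) = 0 \cdot 6 = 0$)
$\left(A{\left(15,H \right)} + 118\right)^{2} = \left(0 + 118\right)^{2} = 118^{2} = 13924$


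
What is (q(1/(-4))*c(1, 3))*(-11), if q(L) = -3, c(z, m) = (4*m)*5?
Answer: 1980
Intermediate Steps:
c(z, m) = 20*m
(q(1/(-4))*c(1, 3))*(-11) = -60*3*(-11) = -3*60*(-11) = -180*(-11) = 1980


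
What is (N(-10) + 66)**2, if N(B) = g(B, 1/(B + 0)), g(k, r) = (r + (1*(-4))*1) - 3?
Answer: 346921/100 ≈ 3469.2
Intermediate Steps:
g(k, r) = -7 + r (g(k, r) = (r - 4*1) - 3 = (r - 4) - 3 = (-4 + r) - 3 = -7 + r)
N(B) = -7 + 1/B (N(B) = -7 + 1/(B + 0) = -7 + 1/B)
(N(-10) + 66)**2 = ((-7 + 1/(-10)) + 66)**2 = ((-7 - 1/10) + 66)**2 = (-71/10 + 66)**2 = (589/10)**2 = 346921/100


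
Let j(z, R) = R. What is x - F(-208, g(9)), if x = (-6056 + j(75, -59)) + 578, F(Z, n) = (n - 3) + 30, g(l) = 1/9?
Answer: -50077/9 ≈ -5564.1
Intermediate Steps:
g(l) = 1/9
F(Z, n) = 27 + n (F(Z, n) = (-3 + n) + 30 = 27 + n)
x = -5537 (x = (-6056 - 59) + 578 = -6115 + 578 = -5537)
x - F(-208, g(9)) = -5537 - (27 + 1/9) = -5537 - 1*244/9 = -5537 - 244/9 = -50077/9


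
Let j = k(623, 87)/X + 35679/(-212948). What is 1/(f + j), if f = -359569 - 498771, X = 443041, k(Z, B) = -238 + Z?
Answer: -94344694868/80979841118273979 ≈ -1.1650e-6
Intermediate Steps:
f = -858340
j = -15725274859/94344694868 (j = (-238 + 623)/443041 + 35679/(-212948) = 385*(1/443041) + 35679*(-1/212948) = 385/443041 - 35679/212948 = -15725274859/94344694868 ≈ -0.16668)
1/(f + j) = 1/(-858340 - 15725274859/94344694868) = 1/(-80979841118273979/94344694868) = -94344694868/80979841118273979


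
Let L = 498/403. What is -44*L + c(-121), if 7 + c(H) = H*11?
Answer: -561126/403 ≈ -1392.4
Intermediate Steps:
L = 498/403 (L = 498*(1/403) = 498/403 ≈ 1.2357)
c(H) = -7 + 11*H (c(H) = -7 + H*11 = -7 + 11*H)
-44*L + c(-121) = -44*498/403 + (-7 + 11*(-121)) = -21912/403 + (-7 - 1331) = -21912/403 - 1338 = -561126/403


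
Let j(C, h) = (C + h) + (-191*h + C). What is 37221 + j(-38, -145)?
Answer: 64695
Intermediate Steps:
j(C, h) = -190*h + 2*C (j(C, h) = (C + h) + (C - 191*h) = -190*h + 2*C)
37221 + j(-38, -145) = 37221 + (-190*(-145) + 2*(-38)) = 37221 + (27550 - 76) = 37221 + 27474 = 64695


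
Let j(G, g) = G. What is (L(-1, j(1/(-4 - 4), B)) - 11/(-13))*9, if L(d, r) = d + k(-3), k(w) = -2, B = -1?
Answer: -252/13 ≈ -19.385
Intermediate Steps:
L(d, r) = -2 + d (L(d, r) = d - 2 = -2 + d)
(L(-1, j(1/(-4 - 4), B)) - 11/(-13))*9 = ((-2 - 1) - 11/(-13))*9 = (-3 - 11*(-1/13))*9 = (-3 + 11/13)*9 = -28/13*9 = -252/13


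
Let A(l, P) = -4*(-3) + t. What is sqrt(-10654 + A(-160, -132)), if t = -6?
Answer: 22*I*sqrt(22) ≈ 103.19*I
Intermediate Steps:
A(l, P) = 6 (A(l, P) = -4*(-3) - 6 = 12 - 6 = 6)
sqrt(-10654 + A(-160, -132)) = sqrt(-10654 + 6) = sqrt(-10648) = 22*I*sqrt(22)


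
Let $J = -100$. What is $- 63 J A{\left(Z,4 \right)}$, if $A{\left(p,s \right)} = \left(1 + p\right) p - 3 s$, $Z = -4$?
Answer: $0$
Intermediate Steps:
$A{\left(p,s \right)} = - 3 s + p \left(1 + p\right)$ ($A{\left(p,s \right)} = p \left(1 + p\right) - 3 s = - 3 s + p \left(1 + p\right)$)
$- 63 J A{\left(Z,4 \right)} = \left(-63\right) \left(-100\right) \left(-4 + \left(-4\right)^{2} - 12\right) = 6300 \left(-4 + 16 - 12\right) = 6300 \cdot 0 = 0$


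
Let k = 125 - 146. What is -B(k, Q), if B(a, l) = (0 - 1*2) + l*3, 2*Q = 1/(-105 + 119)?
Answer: 53/28 ≈ 1.8929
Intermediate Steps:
k = -21
Q = 1/28 (Q = 1/(2*(-105 + 119)) = (½)/14 = (½)*(1/14) = 1/28 ≈ 0.035714)
B(a, l) = -2 + 3*l (B(a, l) = (0 - 2) + 3*l = -2 + 3*l)
-B(k, Q) = -(-2 + 3*(1/28)) = -(-2 + 3/28) = -1*(-53/28) = 53/28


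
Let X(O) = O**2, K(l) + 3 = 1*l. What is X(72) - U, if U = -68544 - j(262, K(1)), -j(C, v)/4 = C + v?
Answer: 72688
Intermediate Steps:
K(l) = -3 + l (K(l) = -3 + 1*l = -3 + l)
j(C, v) = -4*C - 4*v (j(C, v) = -4*(C + v) = -4*C - 4*v)
U = -67504 (U = -68544 - (-4*262 - 4*(-3 + 1)) = -68544 - (-1048 - 4*(-2)) = -68544 - (-1048 + 8) = -68544 - 1*(-1040) = -68544 + 1040 = -67504)
X(72) - U = 72**2 - 1*(-67504) = 5184 + 67504 = 72688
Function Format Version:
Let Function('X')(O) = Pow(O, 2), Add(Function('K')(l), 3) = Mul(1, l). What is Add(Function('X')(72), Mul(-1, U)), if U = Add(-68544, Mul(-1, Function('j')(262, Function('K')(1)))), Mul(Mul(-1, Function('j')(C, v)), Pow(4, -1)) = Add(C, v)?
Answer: 72688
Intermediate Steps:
Function('K')(l) = Add(-3, l) (Function('K')(l) = Add(-3, Mul(1, l)) = Add(-3, l))
Function('j')(C, v) = Add(Mul(-4, C), Mul(-4, v)) (Function('j')(C, v) = Mul(-4, Add(C, v)) = Add(Mul(-4, C), Mul(-4, v)))
U = -67504 (U = Add(-68544, Mul(-1, Add(Mul(-4, 262), Mul(-4, Add(-3, 1))))) = Add(-68544, Mul(-1, Add(-1048, Mul(-4, -2)))) = Add(-68544, Mul(-1, Add(-1048, 8))) = Add(-68544, Mul(-1, -1040)) = Add(-68544, 1040) = -67504)
Add(Function('X')(72), Mul(-1, U)) = Add(Pow(72, 2), Mul(-1, -67504)) = Add(5184, 67504) = 72688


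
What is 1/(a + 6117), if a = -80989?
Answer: -1/74872 ≈ -1.3356e-5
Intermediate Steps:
1/(a + 6117) = 1/(-80989 + 6117) = 1/(-74872) = -1/74872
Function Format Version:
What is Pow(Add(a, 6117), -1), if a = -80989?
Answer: Rational(-1, 74872) ≈ -1.3356e-5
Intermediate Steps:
Pow(Add(a, 6117), -1) = Pow(Add(-80989, 6117), -1) = Pow(-74872, -1) = Rational(-1, 74872)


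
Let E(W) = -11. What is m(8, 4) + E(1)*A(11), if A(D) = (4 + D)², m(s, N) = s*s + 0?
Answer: -2411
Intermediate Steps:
m(s, N) = s² (m(s, N) = s² + 0 = s²)
m(8, 4) + E(1)*A(11) = 8² - 11*(4 + 11)² = 64 - 11*15² = 64 - 11*225 = 64 - 2475 = -2411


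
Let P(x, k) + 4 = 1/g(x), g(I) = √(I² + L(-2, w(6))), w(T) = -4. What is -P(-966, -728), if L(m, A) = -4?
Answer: 4 - √482/21208 ≈ 3.9990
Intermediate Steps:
g(I) = √(-4 + I²) (g(I) = √(I² - 4) = √(-4 + I²))
P(x, k) = -4 + (-4 + x²)^(-½) (P(x, k) = -4 + 1/(√(-4 + x²)) = -4 + (-4 + x²)^(-½))
-P(-966, -728) = -(-4 + (-4 + (-966)²)^(-½)) = -(-4 + (-4 + 933156)^(-½)) = -(-4 + 933152^(-½)) = -(-4 + √482/21208) = 4 - √482/21208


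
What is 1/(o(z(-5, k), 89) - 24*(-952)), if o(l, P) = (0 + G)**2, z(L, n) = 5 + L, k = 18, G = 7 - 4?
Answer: 1/22857 ≈ 4.3750e-5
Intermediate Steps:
G = 3
o(l, P) = 9 (o(l, P) = (0 + 3)**2 = 3**2 = 9)
1/(o(z(-5, k), 89) - 24*(-952)) = 1/(9 - 24*(-952)) = 1/(9 + 22848) = 1/22857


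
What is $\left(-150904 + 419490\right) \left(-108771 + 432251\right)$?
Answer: $86882199280$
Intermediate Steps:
$\left(-150904 + 419490\right) \left(-108771 + 432251\right) = 268586 \cdot 323480 = 86882199280$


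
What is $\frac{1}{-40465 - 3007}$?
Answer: $- \frac{1}{43472} \approx -2.3003 \cdot 10^{-5}$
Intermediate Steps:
$\frac{1}{-40465 - 3007} = \frac{1}{-43472} = - \frac{1}{43472}$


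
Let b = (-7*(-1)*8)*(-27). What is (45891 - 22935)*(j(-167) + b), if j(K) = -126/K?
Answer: -5793589368/167 ≈ -3.4692e+7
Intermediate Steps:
b = -1512 (b = (7*8)*(-27) = 56*(-27) = -1512)
(45891 - 22935)*(j(-167) + b) = (45891 - 22935)*(-126/(-167) - 1512) = 22956*(-126*(-1/167) - 1512) = 22956*(126/167 - 1512) = 22956*(-252378/167) = -5793589368/167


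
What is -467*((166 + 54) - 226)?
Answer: 2802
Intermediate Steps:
-467*((166 + 54) - 226) = -467*(220 - 226) = -467*(-6) = 2802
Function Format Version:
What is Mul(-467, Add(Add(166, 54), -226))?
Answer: 2802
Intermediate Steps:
Mul(-467, Add(Add(166, 54), -226)) = Mul(-467, Add(220, -226)) = Mul(-467, -6) = 2802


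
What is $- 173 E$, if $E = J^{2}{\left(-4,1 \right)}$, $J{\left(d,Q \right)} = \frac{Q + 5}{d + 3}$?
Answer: $-6228$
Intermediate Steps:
$J{\left(d,Q \right)} = \frac{5 + Q}{3 + d}$
$E = 36$ ($E = \left(\frac{5 + 1}{3 - 4}\right)^{2} = \left(\frac{1}{-1} \cdot 6\right)^{2} = \left(\left(-1\right) 6\right)^{2} = \left(-6\right)^{2} = 36$)
$- 173 E = \left(-173\right) 36 = -6228$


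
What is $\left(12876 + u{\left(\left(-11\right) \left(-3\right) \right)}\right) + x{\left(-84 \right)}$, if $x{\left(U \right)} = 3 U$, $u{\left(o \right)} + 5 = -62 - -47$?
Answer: $12604$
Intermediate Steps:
$u{\left(o \right)} = -20$ ($u{\left(o \right)} = -5 - 15 = -20$)
$\left(12876 + u{\left(\left(-11\right) \left(-3\right) \right)}\right) + x{\left(-84 \right)} = \left(12876 - 20\right) + 3 \left(-84\right) = 12856 - 252 = 12604$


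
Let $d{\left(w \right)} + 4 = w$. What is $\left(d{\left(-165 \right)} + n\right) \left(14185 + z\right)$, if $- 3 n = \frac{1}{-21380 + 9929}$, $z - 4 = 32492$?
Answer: $- \frac{271013827736}{34353} \approx -7.8891 \cdot 10^{6}$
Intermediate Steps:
$z = 32496$ ($z = 4 + 32492 = 32496$)
$d{\left(w \right)} = -4 + w$
$n = \frac{1}{34353}$ ($n = - \frac{1}{3 \left(-21380 + 9929\right)} = - \frac{1}{3 \left(-11451\right)} = \left(- \frac{1}{3}\right) \left(- \frac{1}{11451}\right) = \frac{1}{34353} \approx 2.911 \cdot 10^{-5}$)
$\left(d{\left(-165 \right)} + n\right) \left(14185 + z\right) = \left(\left(-4 - 165\right) + \frac{1}{34353}\right) \left(14185 + 32496\right) = \left(-169 + \frac{1}{34353}\right) 46681 = \left(- \frac{5805656}{34353}\right) 46681 = - \frac{271013827736}{34353}$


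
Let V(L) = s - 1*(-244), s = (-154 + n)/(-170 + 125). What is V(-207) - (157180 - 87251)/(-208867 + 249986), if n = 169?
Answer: 29848202/123357 ≈ 241.97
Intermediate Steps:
s = -1/3 (s = (-154 + 169)/(-170 + 125) = 15/(-45) = 15*(-1/45) = -1/3 ≈ -0.33333)
V(L) = 731/3 (V(L) = -1/3 - 1*(-244) = -1/3 + 244 = 731/3)
V(-207) - (157180 - 87251)/(-208867 + 249986) = 731/3 - (157180 - 87251)/(-208867 + 249986) = 731/3 - 69929/41119 = 29848202/123357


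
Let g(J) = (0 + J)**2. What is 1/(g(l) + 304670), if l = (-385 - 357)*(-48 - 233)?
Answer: 1/43473388674 ≈ 2.3003e-11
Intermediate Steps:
l = 208502 (l = -742*(-281) = 208502)
g(J) = J**2
1/(g(l) + 304670) = 1/(208502**2 + 304670) = 1/(43473084004 + 304670) = 1/43473388674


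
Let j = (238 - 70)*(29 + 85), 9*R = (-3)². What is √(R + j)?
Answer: √19153 ≈ 138.39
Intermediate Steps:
R = 1 (R = (⅑)*(-3)² = (⅑)*9 = 1)
j = 19152 (j = 168*114 = 19152)
√(R + j) = √(1 + 19152) = √19153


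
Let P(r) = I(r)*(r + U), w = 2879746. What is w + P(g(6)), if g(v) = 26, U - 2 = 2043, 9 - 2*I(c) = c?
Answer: 5724285/2 ≈ 2.8621e+6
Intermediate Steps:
I(c) = 9/2 - c/2
U = 2045 (U = 2 + 2043 = 2045)
P(r) = (2045 + r)*(9/2 - r/2) (P(r) = (9/2 - r/2)*(r + 2045) = (9/2 - r/2)*(2045 + r) = (2045 + r)*(9/2 - r/2))
w + P(g(6)) = 2879746 - (-9 + 26)*(2045 + 26)/2 = 2879746 - ½*17*2071 = 2879746 - 35207/2 = 5724285/2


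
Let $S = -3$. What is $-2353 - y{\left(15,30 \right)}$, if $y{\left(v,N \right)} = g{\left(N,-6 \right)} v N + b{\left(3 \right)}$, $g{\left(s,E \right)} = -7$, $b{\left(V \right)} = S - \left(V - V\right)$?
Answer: $800$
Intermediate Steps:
$b{\left(V \right)} = -3$ ($b{\left(V \right)} = -3 - \left(V - V\right) = -3 - 0 = -3 + 0 = -3$)
$y{\left(v,N \right)} = -3 - 7 N v$ ($y{\left(v,N \right)} = - 7 v N - 3 = - 7 N v - 3 = -3 - 7 N v$)
$-2353 - y{\left(15,30 \right)} = -2353 - \left(-3 - 210 \cdot 15\right) = -2353 - \left(-3 - 3150\right) = -2353 - -3153 = -2353 + 3153 = 800$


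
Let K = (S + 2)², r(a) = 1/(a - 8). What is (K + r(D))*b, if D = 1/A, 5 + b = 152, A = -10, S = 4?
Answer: 142394/27 ≈ 5273.9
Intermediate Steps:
b = 147 (b = -5 + 152 = 147)
D = -⅒ (D = 1/(-10) = -⅒ ≈ -0.10000)
r(a) = 1/(-8 + a)
K = 36 (K = (4 + 2)² = 6² = 36)
(K + r(D))*b = (36 + 1/(-8 - ⅒))*147 = (36 + 1/(-81/10))*147 = (36 - 10/81)*147 = (2906/81)*147 = 142394/27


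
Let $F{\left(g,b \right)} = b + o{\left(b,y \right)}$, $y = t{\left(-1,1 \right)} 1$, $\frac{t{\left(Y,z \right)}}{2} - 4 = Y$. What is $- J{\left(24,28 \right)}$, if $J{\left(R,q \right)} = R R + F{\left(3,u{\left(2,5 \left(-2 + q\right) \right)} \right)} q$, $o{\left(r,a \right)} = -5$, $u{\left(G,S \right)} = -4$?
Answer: $-324$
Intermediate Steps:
$t{\left(Y,z \right)} = 8 + 2 Y$
$y = 6$ ($y = \left(8 + 2 \left(-1\right)\right) 1 = \left(8 - 2\right) 1 = 6 \cdot 1 = 6$)
$F{\left(g,b \right)} = -5 + b$ ($F{\left(g,b \right)} = b - 5 = -5 + b$)
$J{\left(R,q \right)} = R^{2} - 9 q$ ($J{\left(R,q \right)} = R R + \left(-5 - 4\right) q = R^{2} - 9 q$)
$- J{\left(24,28 \right)} = - (24^{2} - 252) = - (576 - 252) = \left(-1\right) 324 = -324$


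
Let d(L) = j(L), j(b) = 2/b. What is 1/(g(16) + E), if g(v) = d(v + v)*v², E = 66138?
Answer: 1/66154 ≈ 1.5116e-5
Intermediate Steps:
d(L) = 2/L
g(v) = v (g(v) = (2/(v + v))*v² = (2/((2*v)))*v² = (2*(1/(2*v)))*v² = v²/v = v)
1/(g(16) + E) = 1/(16 + 66138) = 1/66154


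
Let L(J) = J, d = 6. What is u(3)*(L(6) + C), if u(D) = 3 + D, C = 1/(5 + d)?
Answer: 402/11 ≈ 36.545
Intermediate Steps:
C = 1/11 (C = 1/(5 + 6) = 1/11 ≈ 0.090909)
u(3)*(L(6) + C) = (3 + 3)*(6 + 1/11) = 6*(67/11) = 402/11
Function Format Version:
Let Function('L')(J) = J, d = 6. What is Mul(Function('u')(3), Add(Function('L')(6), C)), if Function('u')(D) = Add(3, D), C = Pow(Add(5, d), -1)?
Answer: Rational(402, 11) ≈ 36.545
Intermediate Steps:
C = Rational(1, 11) (C = Pow(Add(5, 6), -1) = Pow(11, -1) = Rational(1, 11) ≈ 0.090909)
Mul(Function('u')(3), Add(Function('L')(6), C)) = Mul(Add(3, 3), Add(6, Rational(1, 11))) = Mul(6, Rational(67, 11)) = Rational(402, 11)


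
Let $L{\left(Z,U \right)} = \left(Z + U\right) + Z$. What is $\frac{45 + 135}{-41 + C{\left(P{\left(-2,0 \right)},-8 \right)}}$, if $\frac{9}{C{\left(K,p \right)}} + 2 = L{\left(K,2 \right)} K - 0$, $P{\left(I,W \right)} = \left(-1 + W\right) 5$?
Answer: $- \frac{6840}{1549} \approx -4.4157$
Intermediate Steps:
$L{\left(Z,U \right)} = U + 2 Z$ ($L{\left(Z,U \right)} = \left(U + Z\right) + Z = U + 2 Z$)
$P{\left(I,W \right)} = -5 + 5 W$
$C{\left(K,p \right)} = \frac{9}{-2 + K \left(2 + 2 K\right)}$ ($C{\left(K,p \right)} = \frac{9}{-2 + \left(\left(2 + 2 K\right) K - 0\right)} = \frac{9}{-2 + \left(K \left(2 + 2 K\right) + 0\right)} = \frac{9}{-2 + K \left(2 + 2 K\right)}$)
$\frac{45 + 135}{-41 + C{\left(P{\left(-2,0 \right)},-8 \right)}} = \frac{45 + 135}{-41 + \frac{9}{2 \left(-1 + \left(-5 + 5 \cdot 0\right) \left(1 + \left(-5 + 5 \cdot 0\right)\right)\right)}} = \frac{1}{-41 + \frac{9}{2 \left(-1 + \left(-5 + 0\right) \left(1 + \left(-5 + 0\right)\right)\right)}} 180 = \frac{1}{-41 + \frac{9}{2 \left(-1 - 5 \left(1 - 5\right)\right)}} 180 = \frac{1}{-41 + \frac{9}{2 \left(-1 - -20\right)}} 180 = \frac{1}{-41 + \frac{9}{2 \left(-1 + 20\right)}} 180 = \frac{1}{-41 + \frac{9}{2 \cdot 19}} \cdot 180 = \frac{1}{-41 + \frac{9}{2} \cdot \frac{1}{19}} \cdot 180 = \frac{1}{-41 + \frac{9}{38}} \cdot 180 = \frac{1}{- \frac{1549}{38}} \cdot 180 = \left(- \frac{38}{1549}\right) 180 = - \frac{6840}{1549}$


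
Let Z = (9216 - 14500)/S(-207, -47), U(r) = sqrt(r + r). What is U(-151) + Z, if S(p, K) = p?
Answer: 5284/207 + I*sqrt(302) ≈ 25.527 + 17.378*I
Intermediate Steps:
U(r) = sqrt(2)*sqrt(r) (U(r) = sqrt(2*r) = sqrt(2)*sqrt(r))
Z = 5284/207 (Z = (9216 - 14500)/(-207) = -5284*(-1/207) = 5284/207 ≈ 25.527)
U(-151) + Z = sqrt(2)*sqrt(-151) + 5284/207 = sqrt(2)*(I*sqrt(151)) + 5284/207 = I*sqrt(302) + 5284/207 = 5284/207 + I*sqrt(302)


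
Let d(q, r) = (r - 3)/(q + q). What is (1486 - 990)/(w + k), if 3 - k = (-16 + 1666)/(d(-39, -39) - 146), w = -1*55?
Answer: -468968/38441 ≈ -12.200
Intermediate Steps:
d(q, r) = (-3 + r)/(2*q) (d(q, r) = (-3 + r)/((2*q)) = (-3 + r)*(1/(2*q)) = (-3 + r)/(2*q))
w = -55
k = 27123/1891 (k = 3 - (-16 + 1666)/((1/2)*(-3 - 39)/(-39) - 146) = 3 - 1650/((1/2)*(-1/39)*(-42) - 146) = 3 - 1650/(7/13 - 146) = 3 - 1650/(-1891/13) = 3 - 1650*(-13)/1891 = 3 - 1*(-21450/1891) = 3 + 21450/1891 = 27123/1891 ≈ 14.343)
(1486 - 990)/(w + k) = (1486 - 990)/(-55 + 27123/1891) = 496/(-76882/1891) = 496*(-1891/76882) = -468968/38441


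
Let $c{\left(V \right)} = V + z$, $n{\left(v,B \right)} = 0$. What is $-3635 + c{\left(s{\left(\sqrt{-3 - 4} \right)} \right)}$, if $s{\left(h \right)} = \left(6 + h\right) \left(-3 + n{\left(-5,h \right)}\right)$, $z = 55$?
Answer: $-3598 - 3 i \sqrt{7} \approx -3598.0 - 7.9373 i$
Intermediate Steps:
$s{\left(h \right)} = -18 - 3 h$ ($s{\left(h \right)} = \left(6 + h\right) \left(-3 + 0\right) = \left(6 + h\right) \left(-3\right) = -18 - 3 h$)
$c{\left(V \right)} = 55 + V$ ($c{\left(V \right)} = V + 55 = 55 + V$)
$-3635 + c{\left(s{\left(\sqrt{-3 - 4} \right)} \right)} = -3635 + \left(55 - \left(18 + 3 \sqrt{-3 - 4}\right)\right) = -3635 + \left(55 - \left(18 + 3 \sqrt{-7}\right)\right) = -3635 + \left(55 - \left(18 + 3 i \sqrt{7}\right)\right) = -3635 + \left(37 - 3 i \sqrt{7}\right) = -3598 - 3 i \sqrt{7}$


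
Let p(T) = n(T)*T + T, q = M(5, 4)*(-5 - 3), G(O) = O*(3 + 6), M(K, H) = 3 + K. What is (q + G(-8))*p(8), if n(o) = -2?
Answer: 1088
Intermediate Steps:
G(O) = 9*O (G(O) = O*9 = 9*O)
q = -64 (q = (3 + 5)*(-5 - 3) = 8*(-8) = -64)
p(T) = -T (p(T) = -2*T + T = -T)
(q + G(-8))*p(8) = (-64 + 9*(-8))*(-1*8) = (-64 - 72)*(-8) = -136*(-8) = 1088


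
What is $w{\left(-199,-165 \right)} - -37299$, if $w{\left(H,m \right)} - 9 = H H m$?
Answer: $-6496857$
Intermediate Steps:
$w{\left(H,m \right)} = 9 + m H^{2}$ ($w{\left(H,m \right)} = 9 + H H m = 9 + m H^{2}$)
$w{\left(-199,-165 \right)} - -37299 = \left(9 - 165 \left(-199\right)^{2}\right) - -37299 = \left(9 - 6534165\right) + 37299 = -6534156 + 37299 = -6496857$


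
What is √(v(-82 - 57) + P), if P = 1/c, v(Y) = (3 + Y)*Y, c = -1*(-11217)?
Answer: √2378521877673/11217 ≈ 137.49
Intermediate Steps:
c = 11217
v(Y) = Y*(3 + Y)
P = 1/11217 ≈ 8.9150e-5
√(v(-82 - 57) + P) = √((-82 - 57)*(3 + (-82 - 57)) + 1/11217) = √(-139*(3 - 139) + 1/11217) = √(-139*(-136) + 1/11217) = √(18904 + 1/11217) = √(212046169/11217) = √2378521877673/11217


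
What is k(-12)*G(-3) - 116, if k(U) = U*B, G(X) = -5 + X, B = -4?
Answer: -500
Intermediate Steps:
k(U) = -4*U (k(U) = U*(-4) = -4*U)
k(-12)*G(-3) - 116 = (-4*(-12))*(-5 - 3) - 116 = 48*(-8) - 116 = -384 - 116 = -500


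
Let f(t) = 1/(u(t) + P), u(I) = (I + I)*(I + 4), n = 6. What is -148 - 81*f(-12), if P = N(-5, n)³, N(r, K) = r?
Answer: -9997/67 ≈ -149.21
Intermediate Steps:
u(I) = 2*I*(4 + I) (u(I) = (2*I)*(4 + I) = 2*I*(4 + I))
P = -125 (P = (-5)³ = -125)
f(t) = 1/(-125 + 2*t*(4 + t)) (f(t) = 1/(2*t*(4 + t) - 125) = 1/(-125 + 2*t*(4 + t)))
-148 - 81*f(-12) = -148 - 81/(-125 + 2*(-12)*(4 - 12)) = -148 - 81/(-125 + 2*(-12)*(-8)) = -148 - 81/(-125 + 192) = -148 - 81/67 = -9997/67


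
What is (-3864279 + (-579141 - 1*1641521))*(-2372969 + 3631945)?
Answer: -7660794680416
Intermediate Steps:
(-3864279 + (-579141 - 1*1641521))*(-2372969 + 3631945) = (-3864279 + (-579141 - 1641521))*1258976 = (-3864279 - 2220662)*1258976 = -6084941*1258976 = -7660794680416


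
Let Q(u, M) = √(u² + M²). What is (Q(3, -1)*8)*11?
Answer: 88*√10 ≈ 278.28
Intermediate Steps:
Q(u, M) = √(M² + u²)
(Q(3, -1)*8)*11 = (√((-1)² + 3²)*8)*11 = (√(1 + 9)*8)*11 = (√10*8)*11 = (8*√10)*11 = 88*√10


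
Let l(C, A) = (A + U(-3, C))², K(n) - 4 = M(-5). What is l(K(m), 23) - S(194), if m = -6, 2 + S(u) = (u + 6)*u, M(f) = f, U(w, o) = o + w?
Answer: -38437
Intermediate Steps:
S(u) = -2 + u*(6 + u) (S(u) = -2 + (u + 6)*u = -2 + (6 + u)*u = -2 + u*(6 + u))
K(n) = -1 (K(n) = 4 - 5 = -1)
l(C, A) = (-3 + A + C)² (l(C, A) = (A + (C - 3))² = (A + (-3 + C))² = (-3 + A + C)²)
l(K(m), 23) - S(194) = (-3 + 23 - 1)² - (-2 + 194² + 6*194) = 19² - (-2 + 37636 + 1164) = 361 - 1*38798 = 361 - 38798 = -38437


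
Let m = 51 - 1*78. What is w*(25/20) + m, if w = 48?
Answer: 33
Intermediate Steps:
m = -27 (m = 51 - 78 = -27)
w*(25/20) + m = 48*(25/20) - 27 = 48*(25*(1/20)) - 27 = 48*(5/4) - 27 = 60 - 27 = 33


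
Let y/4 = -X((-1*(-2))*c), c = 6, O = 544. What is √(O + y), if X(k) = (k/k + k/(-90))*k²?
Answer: 4*√70/5 ≈ 6.6933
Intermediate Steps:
X(k) = k²*(1 - k/90) (X(k) = (1 + k*(-1/90))*k² = (1 - k/90)*k² = k²*(1 - k/90))
y = -2496/5 (y = 4*(-(-1*(-2)*6)²*(90 - (-1*(-2))*6)/90) = 4*(-(2*6)²*(90 - 2*6)/90) = 4*(-12²*(90 - 1*12)/90) = 4*(-144*(90 - 12)/90) = 4*(-144*78/90) = 4*(-1*624/5) = 4*(-624/5) = -2496/5 ≈ -499.20)
√(O + y) = √(544 - 2496/5) = √(224/5) = 4*√70/5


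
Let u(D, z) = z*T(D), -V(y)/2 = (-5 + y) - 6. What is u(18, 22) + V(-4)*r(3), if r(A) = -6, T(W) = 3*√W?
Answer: -180 + 198*√2 ≈ 100.01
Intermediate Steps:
V(y) = 22 - 2*y (V(y) = -2*((-5 + y) - 6) = -2*(-11 + y) = 22 - 2*y)
u(D, z) = 3*z*√D (u(D, z) = z*(3*√D) = 3*z*√D)
u(18, 22) + V(-4)*r(3) = 3*22*√18 + (22 - 2*(-4))*(-6) = 3*22*(3*√2) + (22 + 8)*(-6) = 198*√2 + 30*(-6) = 198*√2 - 180 = -180 + 198*√2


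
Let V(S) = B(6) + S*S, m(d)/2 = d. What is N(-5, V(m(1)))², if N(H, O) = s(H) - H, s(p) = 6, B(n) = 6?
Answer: 121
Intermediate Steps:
m(d) = 2*d
V(S) = 6 + S² (V(S) = 6 + S*S = 6 + S²)
N(H, O) = 6 - H
N(-5, V(m(1)))² = (6 - 1*(-5))² = (6 + 5)² = 11² = 121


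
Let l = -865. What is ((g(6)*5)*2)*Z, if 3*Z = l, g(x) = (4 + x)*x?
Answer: -173000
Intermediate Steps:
g(x) = x*(4 + x)
Z = -865/3 (Z = (1/3)*(-865) = -865/3 ≈ -288.33)
((g(6)*5)*2)*Z = (((6*(4 + 6))*5)*2)*(-865/3) = (((6*10)*5)*2)*(-865/3) = ((60*5)*2)*(-865/3) = (300*2)*(-865/3) = 600*(-865/3) = -173000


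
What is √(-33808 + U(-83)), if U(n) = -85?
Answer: I*√33893 ≈ 184.1*I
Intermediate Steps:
√(-33808 + U(-83)) = √(-33808 - 85) = √(-33893) = I*√33893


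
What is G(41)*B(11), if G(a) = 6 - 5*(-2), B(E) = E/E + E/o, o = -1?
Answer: -160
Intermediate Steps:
B(E) = 1 - E (B(E) = E/E + E/(-1) = 1 + E*(-1) = 1 - E)
G(a) = 16 (G(a) = 6 + 10 = 16)
G(41)*B(11) = 16*(1 - 1*11) = 16*(1 - 11) = 16*(-10) = -160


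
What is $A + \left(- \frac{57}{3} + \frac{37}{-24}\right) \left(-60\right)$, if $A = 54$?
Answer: $\frac{2573}{2} \approx 1286.5$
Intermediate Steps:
$A + \left(- \frac{57}{3} + \frac{37}{-24}\right) \left(-60\right) = 54 + \left(- \frac{57}{3} + \frac{37}{-24}\right) \left(-60\right) = 54 + \left(\left(-57\right) \frac{1}{3} + 37 \left(- \frac{1}{24}\right)\right) \left(-60\right) = 54 + \left(-19 - \frac{37}{24}\right) \left(-60\right) = 54 - - \frac{2465}{2} = 54 + \frac{2465}{2} = \frac{2573}{2}$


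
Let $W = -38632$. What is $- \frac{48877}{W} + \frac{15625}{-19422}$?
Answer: $\frac{172832047}{375155352} \approx 0.46069$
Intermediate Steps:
$- \frac{48877}{W} + \frac{15625}{-19422} = - \frac{48877}{-38632} + \frac{15625}{-19422} = \left(-48877\right) \left(- \frac{1}{38632}\right) + 15625 \left(- \frac{1}{19422}\right) = \frac{48877}{38632} - \frac{15625}{19422} = \frac{172832047}{375155352}$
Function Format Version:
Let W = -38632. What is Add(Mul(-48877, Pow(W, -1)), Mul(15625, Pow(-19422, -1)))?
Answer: Rational(172832047, 375155352) ≈ 0.46069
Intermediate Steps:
Add(Mul(-48877, Pow(W, -1)), Mul(15625, Pow(-19422, -1))) = Add(Mul(-48877, Pow(-38632, -1)), Mul(15625, Pow(-19422, -1))) = Add(Mul(-48877, Rational(-1, 38632)), Mul(15625, Rational(-1, 19422))) = Add(Rational(48877, 38632), Rational(-15625, 19422)) = Rational(172832047, 375155352)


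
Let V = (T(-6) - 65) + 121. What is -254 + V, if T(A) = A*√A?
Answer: -198 - 6*I*√6 ≈ -198.0 - 14.697*I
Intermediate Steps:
T(A) = A^(3/2)
V = 56 - 6*I*√6 (V = ((-6)^(3/2) - 65) + 121 = (-6*I*√6 - 65) + 121 = (-65 - 6*I*√6) + 121 = 56 - 6*I*√6 ≈ 56.0 - 14.697*I)
-254 + V = -254 + (56 - 6*I*√6) = -198 - 6*I*√6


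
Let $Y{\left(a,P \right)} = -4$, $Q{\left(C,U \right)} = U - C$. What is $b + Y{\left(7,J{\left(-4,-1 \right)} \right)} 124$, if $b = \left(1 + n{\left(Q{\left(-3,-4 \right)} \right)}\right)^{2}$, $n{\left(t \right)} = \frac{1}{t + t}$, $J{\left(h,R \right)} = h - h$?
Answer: $- \frac{1983}{4} \approx -495.75$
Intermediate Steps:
$J{\left(h,R \right)} = 0$
$n{\left(t \right)} = \frac{1}{2 t}$
$b = \frac{1}{4}$ ($b = \left(1 + \frac{1}{2 \left(-4 - -3\right)}\right)^{2} = \left(1 + \frac{1}{2 \left(-4 + 3\right)}\right)^{2} = \left(1 + \frac{1}{2 \left(-1\right)}\right)^{2} = \left(1 + \frac{1}{2} \left(-1\right)\right)^{2} = \left(1 - \frac{1}{2}\right)^{2} = \left(\frac{1}{2}\right)^{2} = \frac{1}{4} \approx 0.25$)
$b + Y{\left(7,J{\left(-4,-1 \right)} \right)} 124 = \frac{1}{4} - 496 = - \frac{1983}{4}$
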